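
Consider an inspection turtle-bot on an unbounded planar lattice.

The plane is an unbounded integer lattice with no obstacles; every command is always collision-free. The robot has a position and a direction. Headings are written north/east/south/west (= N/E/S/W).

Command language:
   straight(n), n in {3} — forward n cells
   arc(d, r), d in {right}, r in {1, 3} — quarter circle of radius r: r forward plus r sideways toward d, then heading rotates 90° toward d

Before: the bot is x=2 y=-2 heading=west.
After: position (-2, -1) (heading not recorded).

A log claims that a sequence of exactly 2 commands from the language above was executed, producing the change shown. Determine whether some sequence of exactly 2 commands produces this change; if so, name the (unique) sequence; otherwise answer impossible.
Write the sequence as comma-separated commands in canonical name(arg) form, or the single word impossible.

straight(3), arc(right, 1)

key: running arc(right, 1) before straight(3) would end elsewhere — order is forced
from: x=2 y=-2 heading=west
1. straight(3) → x=-1 y=-2 heading=west
2. arc(right, 1) → x=-2 y=-1 heading=north
no other 2-command option fits: unique.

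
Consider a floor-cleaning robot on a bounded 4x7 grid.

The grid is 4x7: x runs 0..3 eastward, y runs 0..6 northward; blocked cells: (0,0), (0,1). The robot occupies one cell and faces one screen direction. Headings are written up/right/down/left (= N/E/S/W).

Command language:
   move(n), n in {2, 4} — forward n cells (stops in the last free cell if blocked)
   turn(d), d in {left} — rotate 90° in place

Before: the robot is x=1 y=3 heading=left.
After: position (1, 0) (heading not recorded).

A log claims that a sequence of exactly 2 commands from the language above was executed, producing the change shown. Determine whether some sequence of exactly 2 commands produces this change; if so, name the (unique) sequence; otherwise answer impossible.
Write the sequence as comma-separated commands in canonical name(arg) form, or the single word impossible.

key: running move(4) before turn(left) would end elsewhere — order is forced
begin: x=1 y=3 heading=left
t=1 turn(left) ⇒ x=1 y=3 heading=down
t=2 move(4) ⇒ x=1 y=0 heading=down
uniquely the one of 9 2-step routes that fits.

turn(left), move(4)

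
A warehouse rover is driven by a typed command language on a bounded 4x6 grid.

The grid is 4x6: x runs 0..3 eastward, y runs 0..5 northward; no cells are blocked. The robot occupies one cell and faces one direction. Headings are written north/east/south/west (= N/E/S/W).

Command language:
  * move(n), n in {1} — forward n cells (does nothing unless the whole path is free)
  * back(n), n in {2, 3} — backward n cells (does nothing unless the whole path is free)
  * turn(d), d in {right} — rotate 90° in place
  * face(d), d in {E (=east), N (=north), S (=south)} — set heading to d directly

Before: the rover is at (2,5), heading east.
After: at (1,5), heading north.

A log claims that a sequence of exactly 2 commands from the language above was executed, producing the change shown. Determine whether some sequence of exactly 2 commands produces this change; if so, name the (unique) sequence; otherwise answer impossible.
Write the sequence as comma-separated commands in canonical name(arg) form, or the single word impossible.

impossible

all 49 sequences checked — none match.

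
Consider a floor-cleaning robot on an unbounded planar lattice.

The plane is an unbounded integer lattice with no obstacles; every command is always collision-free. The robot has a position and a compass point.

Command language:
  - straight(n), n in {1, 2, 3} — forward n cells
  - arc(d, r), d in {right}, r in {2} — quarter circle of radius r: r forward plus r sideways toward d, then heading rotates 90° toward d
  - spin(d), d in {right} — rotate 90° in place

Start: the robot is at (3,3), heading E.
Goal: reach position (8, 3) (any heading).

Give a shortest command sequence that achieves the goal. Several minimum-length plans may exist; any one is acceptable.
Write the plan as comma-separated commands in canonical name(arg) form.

from: at (3,3), heading E
step 1 (straight(2)): at (5,3), heading E
step 2 (straight(3)): at (8,3), heading E
nothing shorter than 2 reaches the goal.

straight(2), straight(3)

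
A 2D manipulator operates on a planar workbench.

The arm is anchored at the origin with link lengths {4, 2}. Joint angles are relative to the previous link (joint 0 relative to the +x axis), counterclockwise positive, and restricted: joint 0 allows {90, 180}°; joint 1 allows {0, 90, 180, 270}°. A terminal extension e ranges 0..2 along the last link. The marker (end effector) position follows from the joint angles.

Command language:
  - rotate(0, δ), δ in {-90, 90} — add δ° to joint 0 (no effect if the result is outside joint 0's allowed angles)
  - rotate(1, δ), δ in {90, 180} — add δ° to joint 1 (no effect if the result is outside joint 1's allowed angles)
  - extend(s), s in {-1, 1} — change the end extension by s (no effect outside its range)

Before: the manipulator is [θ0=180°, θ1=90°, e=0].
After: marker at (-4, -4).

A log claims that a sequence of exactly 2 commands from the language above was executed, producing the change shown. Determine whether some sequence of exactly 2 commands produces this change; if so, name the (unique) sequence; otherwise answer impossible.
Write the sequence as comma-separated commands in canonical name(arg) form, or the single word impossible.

begin: [θ0=180°, θ1=90°, e=0]
t=1 extend(1) ⇒ [θ0=180°, θ1=90°, e=1]
t=2 extend(1) ⇒ [θ0=180°, θ1=90°, e=2]
no other 2-command option fits: unique.

extend(1), extend(1)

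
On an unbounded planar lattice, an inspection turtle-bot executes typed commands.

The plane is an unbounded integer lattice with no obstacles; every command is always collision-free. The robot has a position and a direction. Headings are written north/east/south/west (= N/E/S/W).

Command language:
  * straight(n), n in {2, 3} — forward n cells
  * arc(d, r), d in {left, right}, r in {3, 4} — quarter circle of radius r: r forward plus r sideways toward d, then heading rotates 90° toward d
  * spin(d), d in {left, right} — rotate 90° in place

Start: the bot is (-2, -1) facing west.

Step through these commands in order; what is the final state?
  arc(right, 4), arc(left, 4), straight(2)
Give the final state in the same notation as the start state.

(-12, 7) facing west

initial: (-2, -1) facing west
step 1 (arc(right, 4)): (-6, 3) facing north
step 2 (arc(left, 4)): (-10, 7) facing west
step 3 (straight(2)): (-12, 7) facing west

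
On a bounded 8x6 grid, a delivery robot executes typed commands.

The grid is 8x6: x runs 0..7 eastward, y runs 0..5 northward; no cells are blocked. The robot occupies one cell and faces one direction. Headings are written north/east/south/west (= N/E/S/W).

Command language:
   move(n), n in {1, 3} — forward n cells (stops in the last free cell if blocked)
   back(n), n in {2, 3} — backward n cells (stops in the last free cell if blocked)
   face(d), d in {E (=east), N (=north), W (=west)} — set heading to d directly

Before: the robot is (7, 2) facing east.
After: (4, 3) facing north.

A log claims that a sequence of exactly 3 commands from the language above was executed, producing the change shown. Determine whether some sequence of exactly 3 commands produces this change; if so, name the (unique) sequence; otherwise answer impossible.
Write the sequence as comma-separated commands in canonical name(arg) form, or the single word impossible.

back(3), face(N), move(1)

key: running move(1) before back(3) would end elsewhere — order is forced
begin: (7, 2) facing east
t=1 back(3) ⇒ (4, 2) facing east
t=2 face(N) ⇒ (4, 2) facing north
t=3 move(1) ⇒ (4, 3) facing north
uniquely the one of 343 3-step routes that fits.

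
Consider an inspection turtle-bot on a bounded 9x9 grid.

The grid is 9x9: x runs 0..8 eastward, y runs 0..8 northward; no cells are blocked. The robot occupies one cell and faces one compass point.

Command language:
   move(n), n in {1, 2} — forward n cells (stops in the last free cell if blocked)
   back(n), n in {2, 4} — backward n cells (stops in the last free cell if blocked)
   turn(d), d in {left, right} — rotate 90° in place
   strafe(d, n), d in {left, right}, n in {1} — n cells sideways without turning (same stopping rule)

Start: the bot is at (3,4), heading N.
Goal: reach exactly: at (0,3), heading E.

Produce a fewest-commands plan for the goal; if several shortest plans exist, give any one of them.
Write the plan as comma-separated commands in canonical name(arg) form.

from: at (3,4), heading N
t=1 turn(right) ⇒ at (3,4), heading E
t=2 strafe(right, 1) ⇒ at (3,3), heading E
t=3 back(4) ⇒ at (0,3), heading E
nothing shorter than 3 reaches the goal.

turn(right), strafe(right, 1), back(4)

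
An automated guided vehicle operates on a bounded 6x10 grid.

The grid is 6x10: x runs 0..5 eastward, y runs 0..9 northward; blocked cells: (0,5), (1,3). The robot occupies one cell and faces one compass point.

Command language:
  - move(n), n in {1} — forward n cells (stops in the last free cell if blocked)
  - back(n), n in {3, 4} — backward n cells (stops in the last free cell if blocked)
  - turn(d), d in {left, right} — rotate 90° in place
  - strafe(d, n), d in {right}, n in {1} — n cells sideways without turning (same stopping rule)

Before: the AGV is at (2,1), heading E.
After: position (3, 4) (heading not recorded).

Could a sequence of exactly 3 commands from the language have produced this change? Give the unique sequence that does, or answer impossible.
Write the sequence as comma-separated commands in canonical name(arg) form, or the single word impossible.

key: running back(3) before move(1) would end elsewhere — order is forced
initial: at (2,1), heading E
1. move(1) → at (3,1), heading E
2. turn(right) → at (3,1), heading S
3. back(3) → at (3,4), heading S
uniquely the one of 216 3-step routes that fits.

move(1), turn(right), back(3)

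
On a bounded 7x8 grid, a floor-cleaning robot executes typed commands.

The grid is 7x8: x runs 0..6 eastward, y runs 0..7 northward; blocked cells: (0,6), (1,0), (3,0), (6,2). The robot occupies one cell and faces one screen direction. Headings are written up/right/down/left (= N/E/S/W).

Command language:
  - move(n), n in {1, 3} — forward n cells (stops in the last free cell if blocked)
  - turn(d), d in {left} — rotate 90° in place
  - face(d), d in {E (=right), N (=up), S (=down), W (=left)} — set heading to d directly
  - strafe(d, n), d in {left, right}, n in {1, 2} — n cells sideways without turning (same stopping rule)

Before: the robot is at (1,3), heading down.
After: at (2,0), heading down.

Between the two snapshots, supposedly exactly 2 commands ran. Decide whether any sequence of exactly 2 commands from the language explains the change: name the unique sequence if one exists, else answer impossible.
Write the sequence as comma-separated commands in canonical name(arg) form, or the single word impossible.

strafe(left, 1), move(3)

key: still facing S at the end — nothing in the sequence rotates
from: at (1,3), heading down
[1] after strafe(left, 1): at (2,3), heading down
[2] after move(3): at (2,0), heading down
no rival 2-sequence matches.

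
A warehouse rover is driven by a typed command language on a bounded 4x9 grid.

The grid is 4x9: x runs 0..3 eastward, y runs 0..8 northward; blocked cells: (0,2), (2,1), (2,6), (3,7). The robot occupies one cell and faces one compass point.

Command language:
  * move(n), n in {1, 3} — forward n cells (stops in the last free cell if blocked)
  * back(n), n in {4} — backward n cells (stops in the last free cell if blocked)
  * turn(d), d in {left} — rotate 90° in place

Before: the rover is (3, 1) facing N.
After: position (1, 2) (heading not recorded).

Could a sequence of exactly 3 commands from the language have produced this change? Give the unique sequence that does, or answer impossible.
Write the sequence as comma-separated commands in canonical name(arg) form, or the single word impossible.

move(1), turn(left), move(3)

key: move(3) is stopped early by the blocked cell at (0,2)
start: (3, 1) facing N
[1] after move(1): (3, 2) facing N
[2] after turn(left): (3, 2) facing W
[3] after move(3): (1, 2) facing W
no other 3-command option fits: unique.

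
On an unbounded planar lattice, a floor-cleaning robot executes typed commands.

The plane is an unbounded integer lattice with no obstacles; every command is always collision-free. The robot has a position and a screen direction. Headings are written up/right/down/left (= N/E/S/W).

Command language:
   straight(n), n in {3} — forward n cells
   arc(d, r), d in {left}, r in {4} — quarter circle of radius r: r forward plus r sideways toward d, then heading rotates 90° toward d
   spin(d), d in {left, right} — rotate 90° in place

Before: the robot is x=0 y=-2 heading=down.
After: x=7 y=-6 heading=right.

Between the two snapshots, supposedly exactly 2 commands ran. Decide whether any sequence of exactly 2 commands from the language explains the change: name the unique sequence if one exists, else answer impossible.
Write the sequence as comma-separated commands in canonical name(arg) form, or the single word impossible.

key: running straight(3) before arc(left, 4) would end elsewhere — order is forced
t0: x=0 y=-2 heading=down
[1] after arc(left, 4): x=4 y=-6 heading=right
[2] after straight(3): x=7 y=-6 heading=right
uniquely the one of 16 2-step routes that fits.

arc(left, 4), straight(3)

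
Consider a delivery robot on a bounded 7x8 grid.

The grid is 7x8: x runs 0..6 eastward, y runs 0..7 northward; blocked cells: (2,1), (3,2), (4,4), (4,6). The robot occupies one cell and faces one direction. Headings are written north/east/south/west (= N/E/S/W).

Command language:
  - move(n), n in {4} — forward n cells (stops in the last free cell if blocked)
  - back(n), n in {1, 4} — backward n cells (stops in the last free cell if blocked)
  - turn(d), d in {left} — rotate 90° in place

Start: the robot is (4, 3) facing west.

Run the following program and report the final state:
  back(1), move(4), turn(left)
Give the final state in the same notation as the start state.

t0: (4, 3) facing west
1. back(1) → (5, 3) facing west
2. move(4) → (1, 3) facing west
3. turn(left) → (1, 3) facing south

(1, 3) facing south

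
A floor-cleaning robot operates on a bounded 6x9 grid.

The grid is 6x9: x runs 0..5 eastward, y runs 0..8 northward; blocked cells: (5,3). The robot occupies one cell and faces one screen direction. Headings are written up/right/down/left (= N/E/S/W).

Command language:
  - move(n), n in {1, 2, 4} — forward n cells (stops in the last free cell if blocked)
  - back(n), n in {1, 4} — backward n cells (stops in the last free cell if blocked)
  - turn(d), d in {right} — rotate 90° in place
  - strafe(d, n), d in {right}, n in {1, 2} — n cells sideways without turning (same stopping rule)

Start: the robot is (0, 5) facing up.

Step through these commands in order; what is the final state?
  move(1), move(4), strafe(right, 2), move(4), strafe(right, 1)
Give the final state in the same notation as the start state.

(3, 8) facing up

initial: (0, 5) facing up
t=1 move(1) ⇒ (0, 6) facing up
t=2 move(4) ⇒ (0, 8) facing up
t=3 strafe(right, 2) ⇒ (2, 8) facing up
t=4 move(4) ⇒ (2, 8) facing up
t=5 strafe(right, 1) ⇒ (3, 8) facing up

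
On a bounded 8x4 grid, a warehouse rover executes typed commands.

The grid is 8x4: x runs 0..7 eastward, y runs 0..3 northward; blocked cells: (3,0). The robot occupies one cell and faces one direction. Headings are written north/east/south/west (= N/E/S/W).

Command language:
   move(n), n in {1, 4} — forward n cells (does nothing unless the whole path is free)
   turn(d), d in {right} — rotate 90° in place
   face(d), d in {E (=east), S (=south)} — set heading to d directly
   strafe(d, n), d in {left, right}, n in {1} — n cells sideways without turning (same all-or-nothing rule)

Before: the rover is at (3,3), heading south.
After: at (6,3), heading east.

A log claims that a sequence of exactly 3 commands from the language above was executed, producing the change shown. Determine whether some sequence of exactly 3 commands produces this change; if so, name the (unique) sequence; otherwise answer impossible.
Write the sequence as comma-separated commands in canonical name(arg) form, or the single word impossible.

strafe(right, 1), face(E), move(4)

key: cell and facing (now E) both changed — the 3 commands mix motion and turning
start: at (3,3), heading south
t=1 strafe(right, 1) ⇒ at (2,3), heading south
t=2 face(E) ⇒ at (2,3), heading east
t=3 move(4) ⇒ at (6,3), heading east
no other 3-command option fits: unique.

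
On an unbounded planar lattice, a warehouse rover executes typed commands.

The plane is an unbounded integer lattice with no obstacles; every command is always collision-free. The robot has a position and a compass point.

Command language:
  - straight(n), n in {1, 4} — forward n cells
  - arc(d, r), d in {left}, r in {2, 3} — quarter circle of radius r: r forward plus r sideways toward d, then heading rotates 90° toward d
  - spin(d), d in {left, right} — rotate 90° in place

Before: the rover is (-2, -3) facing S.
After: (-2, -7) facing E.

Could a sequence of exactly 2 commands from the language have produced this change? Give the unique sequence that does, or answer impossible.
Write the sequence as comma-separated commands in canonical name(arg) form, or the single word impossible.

straight(4), spin(left)

key: position moved to (-2,-7) AND the heading swung to E — translation plus rotation needed
start: (-2, -3) facing S
step 1 (straight(4)): (-2, -7) facing S
step 2 (spin(left)): (-2, -7) facing E
all 36 alternatives checked — unique.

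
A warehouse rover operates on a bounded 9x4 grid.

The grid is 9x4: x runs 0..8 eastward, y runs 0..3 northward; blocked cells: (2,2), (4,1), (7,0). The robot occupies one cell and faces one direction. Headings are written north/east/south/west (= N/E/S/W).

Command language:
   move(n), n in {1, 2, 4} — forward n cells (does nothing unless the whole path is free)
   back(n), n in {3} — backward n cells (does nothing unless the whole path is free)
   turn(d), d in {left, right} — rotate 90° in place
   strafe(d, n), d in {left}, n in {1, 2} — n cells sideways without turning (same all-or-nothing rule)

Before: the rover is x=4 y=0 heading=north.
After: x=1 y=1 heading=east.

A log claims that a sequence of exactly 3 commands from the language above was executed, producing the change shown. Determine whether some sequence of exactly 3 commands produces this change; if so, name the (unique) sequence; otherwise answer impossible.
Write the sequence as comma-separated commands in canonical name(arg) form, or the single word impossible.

turn(right), back(3), strafe(left, 1)

key: cell and facing (now E) both changed — the 3 commands mix motion and turning
start: x=4 y=0 heading=north
[1] after turn(right): x=4 y=0 heading=east
[2] after back(3): x=1 y=0 heading=east
[3] after strafe(left, 1): x=1 y=1 heading=east
all 512 alternatives checked — unique.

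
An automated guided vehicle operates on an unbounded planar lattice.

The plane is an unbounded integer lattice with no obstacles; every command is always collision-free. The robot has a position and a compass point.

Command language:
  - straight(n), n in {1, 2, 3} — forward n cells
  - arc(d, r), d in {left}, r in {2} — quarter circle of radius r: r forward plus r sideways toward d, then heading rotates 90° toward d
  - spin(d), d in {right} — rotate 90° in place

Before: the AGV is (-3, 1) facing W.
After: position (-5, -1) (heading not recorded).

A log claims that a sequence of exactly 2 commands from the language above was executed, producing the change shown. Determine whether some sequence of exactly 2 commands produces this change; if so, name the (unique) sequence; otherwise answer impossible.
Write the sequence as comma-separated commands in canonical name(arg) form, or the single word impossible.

arc(left, 2), spin(right)

key: running spin(right) before arc(left, 2) would end elsewhere — order is forced
from: (-3, 1) facing W
step 1 (arc(left, 2)): (-5, -1) facing S
step 2 (spin(right)): (-5, -1) facing W
uniquely the one of 25 2-step routes that fits.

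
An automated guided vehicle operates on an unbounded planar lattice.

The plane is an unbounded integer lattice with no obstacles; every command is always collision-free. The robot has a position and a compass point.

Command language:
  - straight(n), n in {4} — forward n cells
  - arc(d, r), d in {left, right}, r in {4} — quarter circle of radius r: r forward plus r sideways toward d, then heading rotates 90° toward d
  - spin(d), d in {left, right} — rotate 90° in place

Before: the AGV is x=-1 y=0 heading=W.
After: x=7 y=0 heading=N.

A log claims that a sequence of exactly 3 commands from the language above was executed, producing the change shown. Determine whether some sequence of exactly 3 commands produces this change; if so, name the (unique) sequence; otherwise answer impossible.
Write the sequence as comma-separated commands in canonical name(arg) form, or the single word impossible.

key: order matters: swapping spin(left) and arc(left, 4) lands elsewhere
from: x=-1 y=0 heading=W
step 1 (spin(left)): x=-1 y=0 heading=S
step 2 (arc(left, 4)): x=3 y=-4 heading=E
step 3 (arc(left, 4)): x=7 y=0 heading=N
uniquely the one of 125 3-step routes that fits.

spin(left), arc(left, 4), arc(left, 4)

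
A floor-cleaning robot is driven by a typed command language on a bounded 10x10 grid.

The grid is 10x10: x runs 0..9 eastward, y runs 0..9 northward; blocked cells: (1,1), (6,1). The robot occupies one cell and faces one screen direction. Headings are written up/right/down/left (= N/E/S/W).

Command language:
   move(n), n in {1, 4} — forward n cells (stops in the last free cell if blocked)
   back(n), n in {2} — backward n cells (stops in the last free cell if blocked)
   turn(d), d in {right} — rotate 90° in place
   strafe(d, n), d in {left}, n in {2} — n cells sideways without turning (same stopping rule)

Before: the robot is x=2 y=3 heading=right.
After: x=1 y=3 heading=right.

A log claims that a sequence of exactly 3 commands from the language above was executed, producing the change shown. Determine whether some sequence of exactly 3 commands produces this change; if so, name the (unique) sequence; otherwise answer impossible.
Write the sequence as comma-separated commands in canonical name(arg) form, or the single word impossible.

back(2), back(2), move(1)

key: the second back(2) runs into the grid edge before its full distance
from: x=2 y=3 heading=right
1. back(2) → x=0 y=3 heading=right
2. back(2) → x=0 y=3 heading=right
3. move(1) → x=1 y=3 heading=right
all 125 alternatives checked — unique.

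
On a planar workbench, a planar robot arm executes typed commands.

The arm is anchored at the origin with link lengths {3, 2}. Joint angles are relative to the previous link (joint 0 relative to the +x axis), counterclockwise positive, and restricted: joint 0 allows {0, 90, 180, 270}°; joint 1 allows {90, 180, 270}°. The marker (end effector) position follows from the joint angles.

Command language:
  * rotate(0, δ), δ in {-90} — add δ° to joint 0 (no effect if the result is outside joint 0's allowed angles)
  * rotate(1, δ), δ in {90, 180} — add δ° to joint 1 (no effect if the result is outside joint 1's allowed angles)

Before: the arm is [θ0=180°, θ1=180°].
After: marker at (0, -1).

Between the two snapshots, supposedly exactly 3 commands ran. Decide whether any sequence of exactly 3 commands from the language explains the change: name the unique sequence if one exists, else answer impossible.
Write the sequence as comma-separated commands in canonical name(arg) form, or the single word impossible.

rotate(0, -90), rotate(0, -90), rotate(0, -90)

begin: [θ0=180°, θ1=180°]
t=1 rotate(0, -90) ⇒ [θ0=90°, θ1=180°]
t=2 rotate(0, -90) ⇒ [θ0=0°, θ1=180°]
t=3 rotate(0, -90) ⇒ [θ0=270°, θ1=180°]
no other 3-command option fits: unique.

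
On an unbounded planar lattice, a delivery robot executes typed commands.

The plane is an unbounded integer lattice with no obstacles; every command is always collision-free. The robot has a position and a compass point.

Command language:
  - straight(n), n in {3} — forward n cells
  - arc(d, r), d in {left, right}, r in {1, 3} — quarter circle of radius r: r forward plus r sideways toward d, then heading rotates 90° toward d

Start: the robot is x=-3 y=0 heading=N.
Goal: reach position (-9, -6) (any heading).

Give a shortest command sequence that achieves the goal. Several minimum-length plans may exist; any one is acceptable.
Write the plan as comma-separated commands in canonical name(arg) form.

begin: x=-3 y=0 heading=N
t=1 arc(left, 3) ⇒ x=-6 y=3 heading=W
t=2 arc(left, 3) ⇒ x=-9 y=0 heading=S
t=3 straight(3) ⇒ x=-9 y=-3 heading=S
t=4 straight(3) ⇒ x=-9 y=-6 heading=S
minimal: 4 command(s), checked below 4.

arc(left, 3), arc(left, 3), straight(3), straight(3)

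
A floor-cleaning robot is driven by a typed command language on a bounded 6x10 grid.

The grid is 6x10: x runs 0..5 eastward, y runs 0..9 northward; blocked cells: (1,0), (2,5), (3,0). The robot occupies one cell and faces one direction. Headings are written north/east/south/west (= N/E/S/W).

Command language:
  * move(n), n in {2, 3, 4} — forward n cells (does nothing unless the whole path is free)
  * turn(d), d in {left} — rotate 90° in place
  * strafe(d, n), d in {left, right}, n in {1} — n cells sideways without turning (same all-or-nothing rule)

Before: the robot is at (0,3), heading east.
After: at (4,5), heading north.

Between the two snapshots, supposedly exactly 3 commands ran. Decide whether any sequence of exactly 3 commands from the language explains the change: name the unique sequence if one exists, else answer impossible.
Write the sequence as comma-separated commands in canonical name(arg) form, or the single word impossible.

move(4), turn(left), move(2)

key: running move(2) before move(4) would end elsewhere — order is forced
begin: at (0,3), heading east
[1] after move(4): at (4,3), heading east
[2] after turn(left): at (4,3), heading north
[3] after move(2): at (4,5), heading north
uniquely the one of 216 3-step routes that fits.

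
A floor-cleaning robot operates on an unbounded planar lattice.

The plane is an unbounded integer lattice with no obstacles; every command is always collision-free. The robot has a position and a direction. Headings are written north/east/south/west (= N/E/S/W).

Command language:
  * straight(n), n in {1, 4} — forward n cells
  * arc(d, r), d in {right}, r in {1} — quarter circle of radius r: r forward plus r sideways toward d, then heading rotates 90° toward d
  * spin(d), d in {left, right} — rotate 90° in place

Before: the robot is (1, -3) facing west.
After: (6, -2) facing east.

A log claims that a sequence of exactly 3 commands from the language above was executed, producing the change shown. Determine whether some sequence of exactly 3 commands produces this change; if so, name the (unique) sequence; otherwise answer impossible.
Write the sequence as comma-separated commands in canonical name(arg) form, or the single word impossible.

spin(right), arc(right, 1), straight(4)

key: order matters: swapping spin(right) and straight(4) lands elsewhere
from: (1, -3) facing west
t=1 spin(right) ⇒ (1, -3) facing north
t=2 arc(right, 1) ⇒ (2, -2) facing east
t=3 straight(4) ⇒ (6, -2) facing east
uniquely the one of 125 3-step routes that fits.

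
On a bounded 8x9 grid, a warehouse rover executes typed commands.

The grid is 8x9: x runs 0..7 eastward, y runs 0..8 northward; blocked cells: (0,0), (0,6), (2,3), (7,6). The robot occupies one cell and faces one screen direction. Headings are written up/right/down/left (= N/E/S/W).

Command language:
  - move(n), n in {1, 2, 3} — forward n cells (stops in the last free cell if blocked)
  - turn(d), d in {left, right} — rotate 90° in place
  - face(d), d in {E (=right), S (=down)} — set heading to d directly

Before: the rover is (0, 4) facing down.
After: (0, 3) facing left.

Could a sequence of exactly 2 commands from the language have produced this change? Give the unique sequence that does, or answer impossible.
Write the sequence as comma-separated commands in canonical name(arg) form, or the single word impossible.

key: running turn(right) before move(1) would end elsewhere — order is forced
begin: (0, 4) facing down
1. move(1) → (0, 3) facing down
2. turn(right) → (0, 3) facing left
no rival 2-sequence matches.

move(1), turn(right)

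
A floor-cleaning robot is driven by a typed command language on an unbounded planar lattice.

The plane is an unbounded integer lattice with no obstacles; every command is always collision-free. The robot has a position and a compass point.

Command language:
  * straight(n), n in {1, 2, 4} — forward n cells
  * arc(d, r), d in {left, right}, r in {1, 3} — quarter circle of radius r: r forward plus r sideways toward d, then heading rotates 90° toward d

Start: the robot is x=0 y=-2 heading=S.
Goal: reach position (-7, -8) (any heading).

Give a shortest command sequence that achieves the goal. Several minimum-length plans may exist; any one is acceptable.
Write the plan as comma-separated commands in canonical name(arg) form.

begin: x=0 y=-2 heading=S
t=1 arc(right, 3) ⇒ x=-3 y=-5 heading=W
t=2 straight(1) ⇒ x=-4 y=-5 heading=W
t=3 arc(left, 3) ⇒ x=-7 y=-8 heading=S
no 2-step plan works, so 3 is optimal.

arc(right, 3), straight(1), arc(left, 3)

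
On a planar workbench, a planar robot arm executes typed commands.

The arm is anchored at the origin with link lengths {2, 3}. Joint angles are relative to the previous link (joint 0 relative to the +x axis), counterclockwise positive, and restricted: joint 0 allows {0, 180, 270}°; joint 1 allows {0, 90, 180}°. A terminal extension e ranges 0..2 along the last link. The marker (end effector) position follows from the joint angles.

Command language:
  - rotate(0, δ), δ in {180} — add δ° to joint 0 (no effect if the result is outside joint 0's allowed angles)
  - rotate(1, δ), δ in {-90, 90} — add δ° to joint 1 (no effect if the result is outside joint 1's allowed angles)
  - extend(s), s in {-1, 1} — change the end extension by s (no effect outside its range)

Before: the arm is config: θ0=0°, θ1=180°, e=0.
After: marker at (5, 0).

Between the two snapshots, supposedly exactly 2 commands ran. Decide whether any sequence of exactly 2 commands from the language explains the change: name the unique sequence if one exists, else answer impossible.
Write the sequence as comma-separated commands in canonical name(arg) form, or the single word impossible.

rotate(1, -90), rotate(1, -90)

begin: config: θ0=0°, θ1=180°, e=0
t=1 rotate(1, -90) ⇒ config: θ0=0°, θ1=90°, e=0
t=2 rotate(1, -90) ⇒ config: θ0=0°, θ1=0°, e=0
uniquely the one of 25 2-step routes that fits.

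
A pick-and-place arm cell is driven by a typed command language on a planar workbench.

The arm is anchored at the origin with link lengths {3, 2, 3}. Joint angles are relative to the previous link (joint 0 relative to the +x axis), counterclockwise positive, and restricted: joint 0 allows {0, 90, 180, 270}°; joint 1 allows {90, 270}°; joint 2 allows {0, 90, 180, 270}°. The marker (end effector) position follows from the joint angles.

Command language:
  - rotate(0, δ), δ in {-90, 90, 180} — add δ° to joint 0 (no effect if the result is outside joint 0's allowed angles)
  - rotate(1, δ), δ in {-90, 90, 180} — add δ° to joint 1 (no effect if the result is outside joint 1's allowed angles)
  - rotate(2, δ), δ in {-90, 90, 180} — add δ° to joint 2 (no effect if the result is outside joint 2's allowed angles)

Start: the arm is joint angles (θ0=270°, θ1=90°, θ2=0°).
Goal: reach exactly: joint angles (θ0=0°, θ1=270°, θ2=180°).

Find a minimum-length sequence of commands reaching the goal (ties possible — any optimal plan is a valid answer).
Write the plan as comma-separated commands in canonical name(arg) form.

t0: joint angles (θ0=270°, θ1=90°, θ2=0°)
t=1 rotate(2, 180) ⇒ joint angles (θ0=270°, θ1=90°, θ2=180°)
t=2 rotate(1, 180) ⇒ joint angles (θ0=270°, θ1=270°, θ2=180°)
t=3 rotate(0, 90) ⇒ joint angles (θ0=0°, θ1=270°, θ2=180°)
nothing shorter than 3 reaches the goal.

rotate(2, 180), rotate(1, 180), rotate(0, 90)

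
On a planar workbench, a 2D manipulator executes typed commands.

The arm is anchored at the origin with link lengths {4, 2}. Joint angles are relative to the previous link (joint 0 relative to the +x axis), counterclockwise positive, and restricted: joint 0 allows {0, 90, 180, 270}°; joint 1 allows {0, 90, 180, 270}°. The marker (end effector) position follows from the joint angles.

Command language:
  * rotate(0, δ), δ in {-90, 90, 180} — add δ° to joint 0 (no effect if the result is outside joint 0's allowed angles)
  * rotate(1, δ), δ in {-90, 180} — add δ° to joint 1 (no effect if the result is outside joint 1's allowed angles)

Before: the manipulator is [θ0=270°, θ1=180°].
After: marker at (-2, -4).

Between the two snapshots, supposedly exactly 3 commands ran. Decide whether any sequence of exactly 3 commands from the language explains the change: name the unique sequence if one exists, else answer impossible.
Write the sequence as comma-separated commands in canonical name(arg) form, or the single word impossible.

from: [θ0=270°, θ1=180°]
[1] after rotate(1, -90): [θ0=270°, θ1=90°]
[2] after rotate(1, -90): [θ0=270°, θ1=0°]
[3] after rotate(1, -90): [θ0=270°, θ1=270°]
no other 3-command option fits: unique.

rotate(1, -90), rotate(1, -90), rotate(1, -90)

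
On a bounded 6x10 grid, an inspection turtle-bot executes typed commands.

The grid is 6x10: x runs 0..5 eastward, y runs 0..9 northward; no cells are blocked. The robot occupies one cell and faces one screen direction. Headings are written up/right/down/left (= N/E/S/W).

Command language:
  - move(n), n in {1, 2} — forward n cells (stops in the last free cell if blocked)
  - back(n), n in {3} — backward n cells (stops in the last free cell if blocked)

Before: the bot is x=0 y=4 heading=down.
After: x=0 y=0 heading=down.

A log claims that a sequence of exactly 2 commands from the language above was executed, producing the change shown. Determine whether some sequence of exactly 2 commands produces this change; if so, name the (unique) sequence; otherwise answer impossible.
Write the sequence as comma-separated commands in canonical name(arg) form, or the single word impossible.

move(2), move(2)

key: still facing S at the end — nothing in the sequence rotates
initial: x=0 y=4 heading=down
1. move(2) → x=0 y=2 heading=down
2. move(2) → x=0 y=0 heading=down
no rival 2-sequence matches.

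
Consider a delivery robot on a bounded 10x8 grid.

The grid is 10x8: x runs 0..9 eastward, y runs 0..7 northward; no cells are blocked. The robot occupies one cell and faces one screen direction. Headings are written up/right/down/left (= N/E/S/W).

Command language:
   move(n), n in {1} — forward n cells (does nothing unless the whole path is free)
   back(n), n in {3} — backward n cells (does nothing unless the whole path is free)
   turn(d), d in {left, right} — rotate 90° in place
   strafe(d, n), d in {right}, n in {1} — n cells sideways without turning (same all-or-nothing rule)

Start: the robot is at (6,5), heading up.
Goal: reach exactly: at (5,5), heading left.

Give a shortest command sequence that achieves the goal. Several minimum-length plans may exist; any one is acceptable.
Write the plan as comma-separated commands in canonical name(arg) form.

turn(left), move(1)

initial: at (6,5), heading up
step 1 (turn(left)): at (6,5), heading left
step 2 (move(1)): at (5,5), heading left
no 1-step plan works, so 2 is optimal.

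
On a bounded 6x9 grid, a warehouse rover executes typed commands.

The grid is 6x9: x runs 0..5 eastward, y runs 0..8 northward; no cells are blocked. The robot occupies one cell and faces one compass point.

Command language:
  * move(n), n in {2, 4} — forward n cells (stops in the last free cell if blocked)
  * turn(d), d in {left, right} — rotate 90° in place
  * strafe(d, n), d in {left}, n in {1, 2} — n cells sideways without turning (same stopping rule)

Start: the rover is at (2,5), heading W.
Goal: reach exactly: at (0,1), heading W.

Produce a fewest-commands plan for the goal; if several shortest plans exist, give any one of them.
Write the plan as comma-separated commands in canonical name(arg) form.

strafe(left, 2), strafe(left, 2), move(4)

start: at (2,5), heading W
step 1 (strafe(left, 2)): at (2,3), heading W
step 2 (strafe(left, 2)): at (2,1), heading W
step 3 (move(4)): at (0,1), heading W
minimal: 3 command(s), checked below 3.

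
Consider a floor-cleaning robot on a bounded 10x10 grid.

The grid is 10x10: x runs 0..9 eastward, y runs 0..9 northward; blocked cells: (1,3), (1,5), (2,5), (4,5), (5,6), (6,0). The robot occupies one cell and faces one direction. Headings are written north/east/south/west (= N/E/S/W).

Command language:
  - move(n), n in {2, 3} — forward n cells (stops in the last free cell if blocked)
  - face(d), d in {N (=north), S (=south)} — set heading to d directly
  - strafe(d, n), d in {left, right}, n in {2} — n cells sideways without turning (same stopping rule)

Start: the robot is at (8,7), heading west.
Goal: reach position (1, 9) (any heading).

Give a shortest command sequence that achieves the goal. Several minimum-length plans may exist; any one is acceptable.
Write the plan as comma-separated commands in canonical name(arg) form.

move(3), strafe(right, 2), move(2), move(2)

from: at (8,7), heading west
t=1 move(3) ⇒ at (5,7), heading west
t=2 strafe(right, 2) ⇒ at (5,9), heading west
t=3 move(2) ⇒ at (3,9), heading west
t=4 move(2) ⇒ at (1,9), heading west
shorter routes all fall short; 4 is best.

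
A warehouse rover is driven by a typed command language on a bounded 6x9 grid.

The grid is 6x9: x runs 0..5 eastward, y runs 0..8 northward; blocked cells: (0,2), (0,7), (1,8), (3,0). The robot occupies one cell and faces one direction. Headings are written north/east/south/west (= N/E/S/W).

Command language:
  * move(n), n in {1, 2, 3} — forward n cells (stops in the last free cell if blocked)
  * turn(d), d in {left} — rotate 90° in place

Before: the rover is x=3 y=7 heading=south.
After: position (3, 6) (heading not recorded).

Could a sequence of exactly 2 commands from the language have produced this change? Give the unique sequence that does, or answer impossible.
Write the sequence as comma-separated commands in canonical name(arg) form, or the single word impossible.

key: running turn(left) before move(1) would end elsewhere — order is forced
t0: x=3 y=7 heading=south
1. move(1) → x=3 y=6 heading=south
2. turn(left) → x=3 y=6 heading=east
all 16 alternatives checked — unique.

move(1), turn(left)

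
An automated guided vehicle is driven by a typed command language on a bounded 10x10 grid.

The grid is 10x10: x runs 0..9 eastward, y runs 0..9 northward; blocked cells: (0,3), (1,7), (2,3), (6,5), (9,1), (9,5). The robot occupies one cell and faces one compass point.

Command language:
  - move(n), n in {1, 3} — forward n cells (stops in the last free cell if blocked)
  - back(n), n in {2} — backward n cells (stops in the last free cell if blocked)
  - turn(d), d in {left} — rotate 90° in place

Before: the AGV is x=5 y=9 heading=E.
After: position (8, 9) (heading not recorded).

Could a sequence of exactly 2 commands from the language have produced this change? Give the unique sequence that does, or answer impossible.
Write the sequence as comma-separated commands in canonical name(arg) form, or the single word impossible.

move(3), turn(left)

key: running turn(left) before move(3) would end elsewhere — order is forced
start: x=5 y=9 heading=E
1. move(3) → x=8 y=9 heading=E
2. turn(left) → x=8 y=9 heading=N
uniquely the one of 16 2-step routes that fits.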